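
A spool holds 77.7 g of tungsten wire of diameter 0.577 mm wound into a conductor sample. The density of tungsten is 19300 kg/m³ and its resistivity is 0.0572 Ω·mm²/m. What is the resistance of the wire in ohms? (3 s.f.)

ρ = 0.0572 Ω·mm²/m = 5.72×10^-8 Ω·m
A = π(d/2)² = π(2.8850e-04 m)² = 2.6148e-07 m²
L = m/(density·A) = 0.0777/(19300×2.6148e-07) = 15.4 m
R = ρL/A = (5.72×10^-8)(15.4)/(2.6148e-07) = 3.37 Ω

3.37 Ω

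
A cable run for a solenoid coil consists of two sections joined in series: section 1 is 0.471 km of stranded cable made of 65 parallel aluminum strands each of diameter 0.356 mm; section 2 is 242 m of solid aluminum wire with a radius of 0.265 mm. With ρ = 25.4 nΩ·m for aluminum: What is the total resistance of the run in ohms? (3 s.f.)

29.7 Ω

ρ = 25.4 nΩ·m = 2.54×10^-8 Ω·m
Section 1: A_strand = π(1.7800e-04)² = 9.954e-08 m²; R₁ = ρL/(N·A_s) = (2.54×10^-8)(471)/(65×9.954e-08) = 1.849 Ω
Section 2: A = πr² = π(2.6500e-04 m)² = 2.206e-07 m²
R₂ = (2.54×10^-8)(242)/(2.206e-07) = 27.86 Ω
R = R₁ + R₂ = 29.7 Ω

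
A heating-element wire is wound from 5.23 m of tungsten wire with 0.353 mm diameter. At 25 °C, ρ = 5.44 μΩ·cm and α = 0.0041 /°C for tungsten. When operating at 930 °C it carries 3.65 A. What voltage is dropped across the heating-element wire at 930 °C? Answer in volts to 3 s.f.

ρ = 5.44 μΩ·cm = 5.44×10^-8 Ω·m
A = π(d/2)² = π(1.7650e-04 m)² = 9.787e-08 m²
R₍25₎ = ρL/A = (5.44×10^-8)(5.23)/(9.787e-08) = 2.907 Ω
R₍930₎ = R₍25₎(1 + αΔT) = 2.907 × (1 + 0.0041×905) = 13.69 Ω
V = IR = 3.65 × 13.69 = 50.0 V

50.0 V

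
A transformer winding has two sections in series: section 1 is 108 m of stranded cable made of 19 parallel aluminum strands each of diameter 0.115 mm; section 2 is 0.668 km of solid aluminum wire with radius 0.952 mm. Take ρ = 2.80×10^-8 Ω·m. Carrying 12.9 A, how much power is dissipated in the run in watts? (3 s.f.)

3640 W

Section 1: A_strand = π(5.7500e-05)² = 1.039e-08 m²; R₁ = ρL/(N·A_s) = (2.80×10^-8)(108)/(19×1.039e-08) = 15.32 Ω
Section 2: A = πr² = π(9.5200e-04 m)² = 2.847e-06 m²
R₂ = (2.80×10^-8)(668)/(2.847e-06) = 6.569 Ω
R = R₁ + R₂ = 21.89 Ω
P = I²R = (12.9)² × 21.89 = 3640 W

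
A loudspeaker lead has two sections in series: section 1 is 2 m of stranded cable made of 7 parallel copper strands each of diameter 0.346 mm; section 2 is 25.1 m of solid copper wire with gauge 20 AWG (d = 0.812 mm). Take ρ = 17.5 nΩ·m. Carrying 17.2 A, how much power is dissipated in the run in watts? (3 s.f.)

267 W

ρ = 17.5 nΩ·m = 1.75×10^-8 Ω·m
Section 1: A_strand = π(1.7300e-04)² = 9.402e-08 m²; R₁ = ρL/(N·A_s) = (1.75×10^-8)(2)/(7×9.402e-08) = 0.05318 Ω
Section 2: A = π(0.812/2 mm)² = π(4.0600e-04 m)² = 5.178e-07 m²
R₂ = (1.75×10^-8)(25.1)/(5.178e-07) = 0.8482 Ω
R = R₁ + R₂ = 0.9014 Ω
P = I²R = (17.2)² × 0.9014 = 267 W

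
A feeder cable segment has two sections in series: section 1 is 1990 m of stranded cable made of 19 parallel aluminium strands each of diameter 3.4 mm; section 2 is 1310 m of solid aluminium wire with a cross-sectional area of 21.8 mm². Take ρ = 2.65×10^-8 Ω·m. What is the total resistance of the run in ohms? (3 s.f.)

Section 1: A_strand = π(1.7000e-03)² = 9.079e-06 m²; R₁ = ρL/(N·A_s) = (2.65×10^-8)(1990)/(19×9.079e-06) = 0.3057 Ω
Section 2: A = 21.8 mm² = 2.180e-05 m²
R₂ = (2.65×10^-8)(1310)/(2.180e-05) = 1.592 Ω
R = R₁ + R₂ = 1.90 Ω

1.90 Ω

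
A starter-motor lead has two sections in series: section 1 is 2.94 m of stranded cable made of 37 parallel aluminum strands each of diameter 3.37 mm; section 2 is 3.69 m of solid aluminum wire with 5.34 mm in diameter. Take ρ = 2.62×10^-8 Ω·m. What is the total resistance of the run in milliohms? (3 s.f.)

4.55 mΩ

Section 1: A_strand = π(1.6850e-03)² = 8.920e-06 m²; R₁ = ρL/(N·A_s) = (2.62×10^-8)(2.94)/(37×8.920e-06) = 2.334×10^-4 Ω
Section 2: A = π(d/2)² = π(2.6700e-03 m)² = 2.240e-05 m²
R₂ = (2.62×10^-8)(3.69)/(2.240e-05) = 0.004317 Ω
R = R₁ + R₂ = 4.55 mΩ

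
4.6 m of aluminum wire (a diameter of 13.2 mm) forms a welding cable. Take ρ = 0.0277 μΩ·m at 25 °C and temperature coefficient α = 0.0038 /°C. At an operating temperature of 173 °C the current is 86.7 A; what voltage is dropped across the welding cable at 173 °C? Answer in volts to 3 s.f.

0.126 V

ρ = 0.0277 μΩ·m = 2.77×10^-8 Ω·m
A = π(d/2)² = π(6.6000e-03 m)² = 1.368e-04 m²
R₍25₎ = ρL/A = (2.77×10^-8)(4.6)/(1.368e-04) = 9.311×10^-4 Ω
R₍173₎ = R₍25₎(1 + αΔT) = 9.311×10^-4 × (1 + 0.0038×148) = 0.001455 Ω
V = IR = 86.7 × 0.001455 = 0.126 V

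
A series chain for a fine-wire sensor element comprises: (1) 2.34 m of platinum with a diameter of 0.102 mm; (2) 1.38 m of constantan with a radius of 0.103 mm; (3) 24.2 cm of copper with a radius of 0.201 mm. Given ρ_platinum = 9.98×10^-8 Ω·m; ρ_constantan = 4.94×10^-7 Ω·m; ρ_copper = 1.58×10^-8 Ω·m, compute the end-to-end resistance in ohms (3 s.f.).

49.1 Ω

Seg 1: A = π(d/2)² = π(5.1000e-05 m)² = 8.171e-09 m²
R_1 = (9.98×10^-8)(2.34)/(8.171e-09) = 28.58 Ω
Seg 2: A = πr² = π(1.0300e-04 m)² = 3.333e-08 m²
R_2 = (4.94×10^-7)(1.38)/(3.333e-08) = 20.45 Ω
Seg 3: A = πr² = π(2.0100e-04 m)² = 1.269e-07 m²
R_3 = (1.58×10^-8)(0.242)/(1.269e-07) = 0.03013 Ω
R_total = R_1 + R_2 + R_3 = 49.1 Ω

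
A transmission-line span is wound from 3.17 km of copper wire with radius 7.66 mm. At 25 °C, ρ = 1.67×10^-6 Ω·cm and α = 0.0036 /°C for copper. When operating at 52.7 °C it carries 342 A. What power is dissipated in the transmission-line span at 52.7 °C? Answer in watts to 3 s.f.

ρ = 1.67×10^-6 Ω·cm = 1.67×10^-8 Ω·m
A = πr² = π(7.6600e-03 m)² = 1.843e-04 m²
R₍25₎ = ρL/A = (1.67×10^-8)(3170)/(1.843e-04) = 0.2872 Ω
R₍52.7₎ = R₍25₎(1 + αΔT) = 0.2872 × (1 + 0.0036×27.7) = 0.3158 Ω
P = I²R = (342)² × 0.3158 = 36900 W

36900 W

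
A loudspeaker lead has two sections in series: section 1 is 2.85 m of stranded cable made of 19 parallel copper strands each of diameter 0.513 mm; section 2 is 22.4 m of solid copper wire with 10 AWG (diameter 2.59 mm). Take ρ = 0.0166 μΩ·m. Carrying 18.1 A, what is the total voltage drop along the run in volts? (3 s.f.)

1.50 V

ρ = 0.0166 μΩ·m = 1.66×10^-8 Ω·m
Section 1: A_strand = π(2.5650e-04)² = 2.067e-07 m²; R₁ = ρL/(N·A_s) = (1.66×10^-8)(2.85)/(19×2.067e-07) = 0.01205 Ω
Section 2: A = π(2.59/2 mm)² = π(1.2950e-03 m)² = 5.269e-06 m²
R₂ = (1.66×10^-8)(22.4)/(5.269e-06) = 0.07058 Ω
R = R₁ + R₂ = 0.08262 Ω
V = IR = 18.1 × 0.08262 = 1.50 V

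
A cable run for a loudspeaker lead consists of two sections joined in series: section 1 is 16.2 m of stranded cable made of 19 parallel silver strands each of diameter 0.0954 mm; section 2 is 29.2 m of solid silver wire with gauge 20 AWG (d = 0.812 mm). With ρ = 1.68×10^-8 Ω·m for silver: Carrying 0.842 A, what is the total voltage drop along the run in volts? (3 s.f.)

Section 1: A_strand = π(4.7700e-05)² = 7.148e-09 m²; R₁ = ρL/(N·A_s) = (1.68×10^-8)(16.2)/(19×7.148e-09) = 2.004 Ω
Section 2: A = π(0.812/2 mm)² = π(4.0600e-04 m)² = 5.178e-07 m²
R₂ = (1.68×10^-8)(29.2)/(5.178e-07) = 0.9473 Ω
R = R₁ + R₂ = 2.951 Ω
V = IR = 0.842 × 2.951 = 2.48 V

2.48 V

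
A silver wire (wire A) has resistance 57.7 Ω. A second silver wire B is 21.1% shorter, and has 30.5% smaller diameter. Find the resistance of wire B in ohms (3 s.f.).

R ∝ L/d², so R_B/R_A = (1 − 21.1/100) × (1 − 30.5/100)⁻²
= 0.789 × 2.07 = 1.633
R_B = 1.633 × 57.7 = 94.3 Ω

94.3 Ω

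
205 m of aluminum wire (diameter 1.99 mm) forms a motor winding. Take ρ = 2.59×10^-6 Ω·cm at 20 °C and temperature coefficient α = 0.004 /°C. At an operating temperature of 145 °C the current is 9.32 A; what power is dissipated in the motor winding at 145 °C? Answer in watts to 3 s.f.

ρ = 2.59×10^-6 Ω·cm = 2.59×10^-8 Ω·m
A = π(d/2)² = π(9.9500e-04 m)² = 3.110e-06 m²
R₍20₎ = ρL/A = (2.59×10^-8)(205)/(3.110e-06) = 1.707 Ω
R₍145₎ = R₍20₎(1 + αΔT) = 1.707 × (1 + 0.004×125) = 2.561 Ω
P = I²R = (9.32)² × 2.561 = 222 W

222 W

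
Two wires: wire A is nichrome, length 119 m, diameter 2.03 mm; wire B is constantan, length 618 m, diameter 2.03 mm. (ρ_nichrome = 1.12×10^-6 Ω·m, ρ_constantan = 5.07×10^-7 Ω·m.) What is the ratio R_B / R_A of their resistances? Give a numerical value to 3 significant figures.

2.35

R ∝ ρL/d², so R_B/R_A = (ρ_B/ρ_A) × (L_B/L_A)
= (5.07×10^-7/1.12×10^-6) × (618/119) = 2.35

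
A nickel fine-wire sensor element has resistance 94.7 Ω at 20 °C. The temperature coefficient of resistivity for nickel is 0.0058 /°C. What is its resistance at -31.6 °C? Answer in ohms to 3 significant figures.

66.4 Ω

ΔT = -31.6 − 20 = -51.6 °C
R = R₀(1 + αΔT) = 94.7 × (1 + 0.0058×-51.6) = 94.7 × 0.7007 = 66.4 Ω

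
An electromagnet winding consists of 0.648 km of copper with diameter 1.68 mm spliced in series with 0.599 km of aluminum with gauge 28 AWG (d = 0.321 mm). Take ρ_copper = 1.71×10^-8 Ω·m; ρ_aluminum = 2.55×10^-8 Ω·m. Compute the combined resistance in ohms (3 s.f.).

194 Ω

Segment 1: A = π(d/2)² = π(8.4000e-04 m)² = 2.217e-06 m²
R₁ = ρL/A = (1.71×10^-8)(648)/(2.217e-06) = 4.999 Ω
Segment 2: A = π(0.321/2 mm)² = π(1.6050e-04 m)² = 8.093e-08 m²
R₂ = (2.55×10^-8)(599)/(8.093e-08) = 188.7 Ω
R = R₁ + R₂ = 194 Ω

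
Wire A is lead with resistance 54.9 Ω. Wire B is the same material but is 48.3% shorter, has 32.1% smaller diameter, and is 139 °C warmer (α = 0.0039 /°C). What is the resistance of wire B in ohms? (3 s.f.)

94.9 Ω

R ∝ ρL/d² with ρ ∝ (1+αΔT), so R_B/R_A = (1 − 48.3/100) × (1 − 32.1/100)⁻² × (1 + 0.0039×139)
= 0.517 × 2.169 × 1.542 = 1.729
R_B = 1.729 × 54.9 = 94.9 Ω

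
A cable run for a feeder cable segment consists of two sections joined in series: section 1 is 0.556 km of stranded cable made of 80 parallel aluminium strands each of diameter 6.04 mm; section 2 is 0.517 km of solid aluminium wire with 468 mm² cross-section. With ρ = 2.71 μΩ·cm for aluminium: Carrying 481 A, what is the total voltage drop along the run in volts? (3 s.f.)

17.6 V

ρ = 2.71 μΩ·cm = 2.71×10^-8 Ω·m
Section 1: A_strand = π(3.0200e-03)² = 2.865e-05 m²; R₁ = ρL/(N·A_s) = (2.71×10^-8)(556)/(80×2.865e-05) = 0.006573 Ω
Section 2: A = 468 mm² = 4.680e-04 m²
R₂ = (2.71×10^-8)(517)/(4.680e-04) = 0.02994 Ω
R = R₁ + R₂ = 0.03651 Ω
V = IR = 481 × 0.03651 = 17.6 V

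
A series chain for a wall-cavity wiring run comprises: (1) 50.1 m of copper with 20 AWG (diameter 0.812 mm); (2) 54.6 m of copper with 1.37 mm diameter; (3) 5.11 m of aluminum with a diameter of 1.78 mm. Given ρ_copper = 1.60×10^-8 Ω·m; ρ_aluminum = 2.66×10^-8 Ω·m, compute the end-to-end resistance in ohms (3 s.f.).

2.20 Ω

Seg 1: A = π(0.812/2 mm)² = π(4.0600e-04 m)² = 5.178e-07 m²
R_1 = (1.60×10^-8)(50.1)/(5.178e-07) = 1.548 Ω
Seg 2: A = π(d/2)² = π(6.8500e-04 m)² = 1.474e-06 m²
R_2 = (1.60×10^-8)(54.6)/(1.474e-06) = 0.5926 Ω
Seg 3: A = π(d/2)² = π(8.9000e-04 m)² = 2.488e-06 m²
R_3 = (2.66×10^-8)(5.11)/(2.488e-06) = 0.05462 Ω
R_total = R_1 + R_2 + R_3 = 2.20 Ω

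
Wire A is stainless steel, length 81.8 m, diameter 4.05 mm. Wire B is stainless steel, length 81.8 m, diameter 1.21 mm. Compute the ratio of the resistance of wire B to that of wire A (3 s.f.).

R ∝ ρL/d², so R_B/R_A = (d_A/d_B)²
= (4.05/1.21)² = 11.2

11.2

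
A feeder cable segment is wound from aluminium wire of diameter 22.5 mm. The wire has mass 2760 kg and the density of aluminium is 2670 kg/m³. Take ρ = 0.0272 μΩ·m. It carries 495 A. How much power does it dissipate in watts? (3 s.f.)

43600 W

ρ = 0.0272 μΩ·m = 2.72×10^-8 Ω·m
A = π(d/2)² = π(1.1250e-02 m)² = 3.9761e-04 m²
L = m/(density·A) = 2760/(2670×3.9761e-04) = 2600 m
R = ρL/A = (2.72×10^-8)(2600)/(3.9761e-04) = 0.1779 Ω
P = I²R = (495)² × 0.1779 = 43600 W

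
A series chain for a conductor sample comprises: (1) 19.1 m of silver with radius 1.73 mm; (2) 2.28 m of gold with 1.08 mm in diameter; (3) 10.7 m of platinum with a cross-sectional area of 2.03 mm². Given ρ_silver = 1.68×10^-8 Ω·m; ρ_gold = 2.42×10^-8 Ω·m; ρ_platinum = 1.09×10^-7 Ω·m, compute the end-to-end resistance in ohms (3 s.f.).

Seg 1: A = πr² = π(1.7300e-03 m)² = 9.402e-06 m²
R_1 = (1.68×10^-8)(19.1)/(9.402e-06) = 0.03413 Ω
Seg 2: A = π(d/2)² = π(5.4000e-04 m)² = 9.161e-07 m²
R_2 = (2.42×10^-8)(2.28)/(9.161e-07) = 0.06023 Ω
Seg 3: A = 2.03 mm² = 2.030e-06 m²
R_3 = (1.09×10^-7)(10.7)/(2.030e-06) = 0.5745 Ω
R_total = R_1 + R_2 + R_3 = 0.669 Ω

0.669 Ω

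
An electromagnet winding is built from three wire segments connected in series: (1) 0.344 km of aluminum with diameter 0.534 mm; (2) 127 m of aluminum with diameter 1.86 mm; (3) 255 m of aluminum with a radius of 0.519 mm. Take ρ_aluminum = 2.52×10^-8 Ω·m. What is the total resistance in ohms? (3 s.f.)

Seg 1: A = π(d/2)² = π(2.6700e-04 m)² = 2.240e-07 m²
R_1 = (2.52×10^-8)(344)/(2.240e-07) = 38.71 Ω
Seg 2: A = π(d/2)² = π(9.3000e-04 m)² = 2.717e-06 m²
R_2 = (2.52×10^-8)(127)/(2.717e-06) = 1.178 Ω
Seg 3: A = πr² = π(5.1900e-04 m)² = 8.462e-07 m²
R_3 = (2.52×10^-8)(255)/(8.462e-07) = 7.594 Ω
R_total = R_1 + R_2 + R_3 = 47.5 Ω

47.5 Ω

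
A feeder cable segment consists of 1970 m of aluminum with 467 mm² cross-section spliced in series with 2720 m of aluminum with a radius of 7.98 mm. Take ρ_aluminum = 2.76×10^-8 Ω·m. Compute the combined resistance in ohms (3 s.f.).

Segment 1: A = 467 mm² = 4.670e-04 m²
R₁ = ρL/A = (2.76×10^-8)(1970)/(4.670e-04) = 0.1164 Ω
Segment 2: A = πr² = π(7.9800e-03 m)² = 2.001e-04 m²
R₂ = (2.76×10^-8)(2720)/(2.001e-04) = 0.3753 Ω
R = R₁ + R₂ = 0.492 Ω

0.492 Ω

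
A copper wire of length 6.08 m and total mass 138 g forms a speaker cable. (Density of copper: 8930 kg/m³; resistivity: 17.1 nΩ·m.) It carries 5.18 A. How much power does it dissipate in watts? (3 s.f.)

1.10 W

ρ = 17.1 nΩ·m = 1.71×10^-8 Ω·m
A = m/(density·L) = 0.138/(8930×6.08) = 2.5417e-06 m²
R = ρL/A = (1.71×10^-8)(6.08)/(2.5417e-06) = 0.0409 Ω
P = I²R = (5.18)² × 0.0409 = 1.10 W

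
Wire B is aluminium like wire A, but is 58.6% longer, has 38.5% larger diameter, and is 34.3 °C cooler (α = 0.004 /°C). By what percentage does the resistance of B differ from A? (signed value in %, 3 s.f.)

-28.7%

R ∝ ρL/d² with ρ ∝ (1+αΔT), so R_B/R_A = (1 + 58.6/100) × (1 + 38.5/100)⁻² × (1 − 0.004×34.3)
= 1.586 × 0.5213 × 0.8628 = 0.7134
(R_B − R_A)/R_A = 0.7134 − 1 = -28.7%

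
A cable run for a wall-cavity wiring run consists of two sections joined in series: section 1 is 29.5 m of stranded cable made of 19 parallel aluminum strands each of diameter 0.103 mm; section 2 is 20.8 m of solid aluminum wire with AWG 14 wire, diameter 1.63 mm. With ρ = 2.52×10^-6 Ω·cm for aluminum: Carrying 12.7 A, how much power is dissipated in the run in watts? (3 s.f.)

798 W

ρ = 2.52×10^-6 Ω·cm = 2.52×10^-8 Ω·m
Section 1: A_strand = π(5.1500e-05)² = 8.332e-09 m²; R₁ = ρL/(N·A_s) = (2.52×10^-8)(29.5)/(19×8.332e-09) = 4.696 Ω
Section 2: A = π(1.63/2 mm)² = π(8.1500e-04 m)² = 2.087e-06 m²
R₂ = (2.52×10^-8)(20.8)/(2.087e-06) = 0.2512 Ω
R = R₁ + R₂ = 4.947 Ω
P = I²R = (12.7)² × 4.947 = 798 W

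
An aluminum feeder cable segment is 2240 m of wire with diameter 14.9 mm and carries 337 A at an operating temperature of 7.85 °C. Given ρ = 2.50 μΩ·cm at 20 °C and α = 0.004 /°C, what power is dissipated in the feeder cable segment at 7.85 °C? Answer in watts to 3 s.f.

ρ = 2.50 μΩ·cm = 2.50×10^-8 Ω·m
A = π(d/2)² = π(7.4500e-03 m)² = 1.744e-04 m²
R₍20₎ = ρL/A = (2.50×10^-8)(2240)/(1.744e-04) = 0.3212 Ω
R₍7.85₎ = R₍20₎(1 + αΔT) = 0.3212 × (1 + 0.004×-12.2) = 0.3056 Ω
P = I²R = (337)² × 0.3056 = 34700 W

34700 W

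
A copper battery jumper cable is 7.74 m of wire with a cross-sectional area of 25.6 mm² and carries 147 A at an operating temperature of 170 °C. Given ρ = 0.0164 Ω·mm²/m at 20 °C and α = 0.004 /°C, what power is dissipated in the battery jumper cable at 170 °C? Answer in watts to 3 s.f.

171 W

ρ = 0.0164 Ω·mm²/m = 1.64×10^-8 Ω·m
A = 25.6 mm² = 2.560e-05 m²
R₍20₎ = ρL/A = (1.64×10^-8)(7.74)/(2.560e-05) = 0.004958 Ω
R₍170₎ = R₍20₎(1 + αΔT) = 0.004958 × (1 + 0.004×150) = 0.007934 Ω
P = I²R = (147)² × 0.007934 = 171 W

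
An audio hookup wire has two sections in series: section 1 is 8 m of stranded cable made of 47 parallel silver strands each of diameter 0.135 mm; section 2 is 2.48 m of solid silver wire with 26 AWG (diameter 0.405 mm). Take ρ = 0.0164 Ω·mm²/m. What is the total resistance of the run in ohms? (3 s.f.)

0.511 Ω

ρ = 0.0164 Ω·mm²/m = 1.64×10^-8 Ω·m
Section 1: A_strand = π(6.7500e-05)² = 1.431e-08 m²; R₁ = ρL/(N·A_s) = (1.64×10^-8)(8)/(47×1.431e-08) = 0.195 Ω
Section 2: A = π(0.405/2 mm)² = π(2.0250e-04 m)² = 1.288e-07 m²
R₂ = (1.64×10^-8)(2.48)/(1.288e-07) = 0.3157 Ω
R = R₁ + R₂ = 0.511 Ω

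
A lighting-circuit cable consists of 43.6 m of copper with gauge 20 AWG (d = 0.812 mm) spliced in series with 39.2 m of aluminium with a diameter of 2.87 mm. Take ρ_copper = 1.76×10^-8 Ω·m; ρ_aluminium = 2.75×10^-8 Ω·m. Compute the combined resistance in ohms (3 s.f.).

Segment 1: A = π(0.812/2 mm)² = π(4.0600e-04 m)² = 5.178e-07 m²
R₁ = ρL/A = (1.76×10^-8)(43.6)/(5.178e-07) = 1.482 Ω
Segment 2: A = π(d/2)² = π(1.4350e-03 m)² = 6.469e-06 m²
R₂ = (2.75×10^-8)(39.2)/(6.469e-06) = 0.1666 Ω
R = R₁ + R₂ = 1.65 Ω

1.65 Ω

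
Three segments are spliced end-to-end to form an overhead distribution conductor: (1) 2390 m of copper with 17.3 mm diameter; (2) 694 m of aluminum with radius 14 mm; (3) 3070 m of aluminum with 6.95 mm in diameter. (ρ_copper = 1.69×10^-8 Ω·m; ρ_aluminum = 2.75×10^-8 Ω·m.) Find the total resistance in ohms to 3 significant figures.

2.43 Ω

Seg 1: A = π(d/2)² = π(8.6500e-03 m)² = 2.351e-04 m²
R_1 = (1.69×10^-8)(2390)/(2.351e-04) = 0.1718 Ω
Seg 2: A = πr² = π(1.4000e-02 m)² = 6.158e-04 m²
R_2 = (2.75×10^-8)(694)/(6.158e-04) = 0.03099 Ω
Seg 3: A = π(d/2)² = π(3.4750e-03 m)² = 3.794e-05 m²
R_3 = (2.75×10^-8)(3070)/(3.794e-05) = 2.225 Ω
R_total = R_1 + R_2 + R_3 = 2.43 Ω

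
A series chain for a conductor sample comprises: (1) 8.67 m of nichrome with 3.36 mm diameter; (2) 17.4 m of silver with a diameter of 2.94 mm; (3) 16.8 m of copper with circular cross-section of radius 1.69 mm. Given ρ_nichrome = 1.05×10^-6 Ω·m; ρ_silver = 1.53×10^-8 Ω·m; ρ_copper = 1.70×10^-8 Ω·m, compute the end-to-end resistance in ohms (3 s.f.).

Seg 1: A = π(d/2)² = π(1.6800e-03 m)² = 8.867e-06 m²
R_1 = (1.05×10^-6)(8.67)/(8.867e-06) = 1.027 Ω
Seg 2: A = π(d/2)² = π(1.4700e-03 m)² = 6.789e-06 m²
R_2 = (1.53×10^-8)(17.4)/(6.789e-06) = 0.03922 Ω
Seg 3: A = πr² = π(1.6900e-03 m)² = 8.973e-06 m²
R_3 = (1.70×10^-8)(16.8)/(8.973e-06) = 0.03183 Ω
R_total = R_1 + R_2 + R_3 = 1.10 Ω

1.10 Ω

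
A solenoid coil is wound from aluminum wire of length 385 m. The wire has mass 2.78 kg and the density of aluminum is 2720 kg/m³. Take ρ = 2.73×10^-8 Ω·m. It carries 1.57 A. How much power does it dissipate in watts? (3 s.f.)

A = m/(density·L) = 2.78/(2720×385) = 2.6547e-06 m²
R = ρL/A = (2.73×10^-8)(385)/(2.6547e-06) = 3.959 Ω
P = I²R = (1.57)² × 3.959 = 9.76 W

9.76 W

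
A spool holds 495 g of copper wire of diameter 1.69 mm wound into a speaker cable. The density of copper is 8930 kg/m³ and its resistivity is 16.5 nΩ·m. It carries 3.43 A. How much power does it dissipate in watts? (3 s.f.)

2.14 W

ρ = 16.5 nΩ·m = 1.65×10^-8 Ω·m
A = π(d/2)² = π(8.4500e-04 m)² = 2.2432e-06 m²
L = m/(density·A) = 0.495/(8930×2.2432e-06) = 24.71 m
R = ρL/A = (1.65×10^-8)(24.71)/(2.2432e-06) = 0.1818 Ω
P = I²R = (3.43)² × 0.1818 = 2.14 W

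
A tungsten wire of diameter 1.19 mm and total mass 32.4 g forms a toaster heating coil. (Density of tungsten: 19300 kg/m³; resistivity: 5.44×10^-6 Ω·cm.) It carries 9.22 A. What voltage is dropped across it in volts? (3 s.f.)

0.681 V

ρ = 5.44×10^-6 Ω·cm = 5.44×10^-8 Ω·m
A = π(d/2)² = π(5.9500e-04 m)² = 1.1122e-06 m²
L = m/(density·A) = 0.0324/(19300×1.1122e-06) = 1.509 m
R = ρL/A = (5.44×10^-8)(1.509)/(1.1122e-06) = 0.07383 Ω
V = IR = 9.22 × 0.07383 = 0.681 V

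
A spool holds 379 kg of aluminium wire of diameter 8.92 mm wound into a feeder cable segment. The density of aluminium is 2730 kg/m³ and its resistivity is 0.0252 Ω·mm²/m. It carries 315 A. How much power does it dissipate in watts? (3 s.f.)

ρ = 0.0252 Ω·mm²/m = 2.52×10^-8 Ω·m
A = π(d/2)² = π(4.4600e-03 m)² = 6.2491e-05 m²
L = m/(density·A) = 379/(2730×6.2491e-05) = 2222 m
R = ρL/A = (2.52×10^-8)(2222)/(6.2491e-05) = 0.8959 Ω
P = I²R = (315)² × 0.8959 = 88900 W

88900 W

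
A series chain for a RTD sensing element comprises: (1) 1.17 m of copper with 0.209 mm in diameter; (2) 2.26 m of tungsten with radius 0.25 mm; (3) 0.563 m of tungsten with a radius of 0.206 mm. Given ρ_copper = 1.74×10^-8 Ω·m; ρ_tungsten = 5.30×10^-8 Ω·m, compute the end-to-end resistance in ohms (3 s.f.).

1.43 Ω

Seg 1: A = π(d/2)² = π(1.0450e-04 m)² = 3.431e-08 m²
R_1 = (1.74×10^-8)(1.17)/(3.431e-08) = 0.5934 Ω
Seg 2: A = πr² = π(2.5000e-04 m)² = 1.963e-07 m²
R_2 = (5.30×10^-8)(2.26)/(1.963e-07) = 0.61 Ω
Seg 3: A = πr² = π(2.0600e-04 m)² = 1.333e-07 m²
R_3 = (5.30×10^-8)(0.563)/(1.333e-07) = 0.2238 Ω
R_total = R_1 + R_2 + R_3 = 1.43 Ω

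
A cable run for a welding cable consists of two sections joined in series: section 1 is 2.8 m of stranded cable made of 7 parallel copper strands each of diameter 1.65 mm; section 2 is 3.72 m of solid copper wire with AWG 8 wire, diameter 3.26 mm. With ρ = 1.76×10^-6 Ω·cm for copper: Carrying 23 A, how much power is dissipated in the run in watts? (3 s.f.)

5.89 W

ρ = 1.76×10^-6 Ω·cm = 1.76×10^-8 Ω·m
Section 1: A_strand = π(8.2500e-04)² = 2.138e-06 m²; R₁ = ρL/(N·A_s) = (1.76×10^-8)(2.8)/(7×2.138e-06) = 0.003292 Ω
Section 2: A = π(3.26/2 mm)² = π(1.6300e-03 m)² = 8.347e-06 m²
R₂ = (1.76×10^-8)(3.72)/(8.347e-06) = 0.007844 Ω
R = R₁ + R₂ = 0.01114 Ω
P = I²R = (23)² × 0.01114 = 5.89 W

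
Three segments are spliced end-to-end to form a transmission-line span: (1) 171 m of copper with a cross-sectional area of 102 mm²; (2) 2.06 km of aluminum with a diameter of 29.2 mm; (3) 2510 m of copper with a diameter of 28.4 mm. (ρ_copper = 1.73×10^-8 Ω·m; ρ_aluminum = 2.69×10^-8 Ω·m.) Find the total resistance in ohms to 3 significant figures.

Seg 1: A = 102 mm² = 1.020e-04 m²
R_1 = (1.73×10^-8)(171)/(1.020e-04) = 0.029 Ω
Seg 2: A = π(d/2)² = π(1.4600e-02 m)² = 6.697e-04 m²
R_2 = (2.69×10^-8)(2060)/(6.697e-04) = 0.08275 Ω
Seg 3: A = π(d/2)² = π(1.4200e-02 m)² = 6.335e-04 m²
R_3 = (1.73×10^-8)(2510)/(6.335e-04) = 0.06855 Ω
R_total = R_1 + R_2 + R_3 = 0.180 Ω

0.180 Ω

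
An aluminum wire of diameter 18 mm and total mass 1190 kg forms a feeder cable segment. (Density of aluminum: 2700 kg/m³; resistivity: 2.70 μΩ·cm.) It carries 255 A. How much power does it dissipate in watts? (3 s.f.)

ρ = 2.70 μΩ·cm = 2.70×10^-8 Ω·m
A = π(d/2)² = π(9.0000e-03 m)² = 2.5447e-04 m²
L = m/(density·A) = 1190/(2700×2.5447e-04) = 1732 m
R = ρL/A = (2.70×10^-8)(1732)/(2.5447e-04) = 0.1838 Ω
P = I²R = (255)² × 0.1838 = 11900 W

11900 W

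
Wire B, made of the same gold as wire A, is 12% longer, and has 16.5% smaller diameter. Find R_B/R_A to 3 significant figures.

1.61

R ∝ L/d², so R_B/R_A = (1 + 12/100) × (1 − 16.5/100)⁻²
= 1.12 × 1.434 = 1.61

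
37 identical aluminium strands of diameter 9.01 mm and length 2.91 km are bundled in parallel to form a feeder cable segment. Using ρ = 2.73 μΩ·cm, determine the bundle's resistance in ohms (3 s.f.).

0.0337 Ω

ρ = 2.73 μΩ·cm = 2.73×10^-8 Ω·m
A_strand = π(4.5050e-03 m)² = 6.376e-05 m²
R_strand = ρL/A = (2.73×10^-8)(2910)/(6.376e-05) = 1.246 Ω
R_total = R_strand/N = 1.246/37 = 0.0337 Ω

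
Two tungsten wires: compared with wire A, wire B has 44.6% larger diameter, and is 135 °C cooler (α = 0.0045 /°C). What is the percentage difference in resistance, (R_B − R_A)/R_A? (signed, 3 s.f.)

R ∝ ρL/d² with ρ ∝ (1+αΔT), so R_B/R_A = (1 + 44.6/100)⁻² × (1 − 0.0045×135)
= 0.4783 × 0.3925 = 0.1877
(R_B − R_A)/R_A = 0.1877 − 1 = -81.2%

-81.2%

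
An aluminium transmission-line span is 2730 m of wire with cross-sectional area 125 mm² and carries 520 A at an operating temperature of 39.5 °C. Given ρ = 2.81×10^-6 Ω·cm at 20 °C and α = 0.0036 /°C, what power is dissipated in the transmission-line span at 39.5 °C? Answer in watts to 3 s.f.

1.78×10^5 W

ρ = 2.81×10^-6 Ω·cm = 2.81×10^-8 Ω·m
A = 125 mm² = 1.250e-04 m²
R₍20₎ = ρL/A = (2.81×10^-8)(2730)/(1.250e-04) = 0.6137 Ω
R₍39.5₎ = R₍20₎(1 + αΔT) = 0.6137 × (1 + 0.0036×19.5) = 0.6568 Ω
P = I²R = (520)² × 0.6568 = 1.78×10^5 W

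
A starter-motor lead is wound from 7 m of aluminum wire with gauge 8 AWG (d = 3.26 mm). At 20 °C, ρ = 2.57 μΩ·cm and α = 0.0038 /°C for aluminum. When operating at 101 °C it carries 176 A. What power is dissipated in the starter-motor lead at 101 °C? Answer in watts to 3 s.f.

873 W

ρ = 2.57 μΩ·cm = 2.57×10^-8 Ω·m
A = π(3.26/2 mm)² = π(1.6300e-03 m)² = 8.347e-06 m²
R₍20₎ = ρL/A = (2.57×10^-8)(7)/(8.347e-06) = 0.02155 Ω
R₍101₎ = R₍20₎(1 + αΔT) = 0.02155 × (1 + 0.0038×81) = 0.02819 Ω
P = I²R = (176)² × 0.02819 = 873 W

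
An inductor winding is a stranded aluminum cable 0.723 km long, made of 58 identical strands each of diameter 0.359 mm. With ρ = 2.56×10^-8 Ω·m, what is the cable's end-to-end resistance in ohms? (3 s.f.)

3.15 Ω

A_strand = π(1.7950e-04 m)² = 1.012e-07 m²
R_strand = ρL/A = (2.56×10^-8)(723)/(1.012e-07) = 182.9 Ω
R_total = R_strand/N = 182.9/58 = 3.15 Ω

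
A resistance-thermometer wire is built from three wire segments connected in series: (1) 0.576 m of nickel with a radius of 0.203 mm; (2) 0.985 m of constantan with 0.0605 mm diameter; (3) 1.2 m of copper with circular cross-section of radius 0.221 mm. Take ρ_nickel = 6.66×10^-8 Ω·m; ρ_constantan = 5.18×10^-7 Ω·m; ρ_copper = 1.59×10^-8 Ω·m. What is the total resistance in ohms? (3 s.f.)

Seg 1: A = πr² = π(2.0300e-04 m)² = 1.295e-07 m²
R_1 = (6.66×10^-8)(0.576)/(1.295e-07) = 0.2963 Ω
Seg 2: A = π(d/2)² = π(3.0250e-05 m)² = 2.875e-09 m²
R_2 = (5.18×10^-7)(0.985)/(2.875e-09) = 177.5 Ω
Seg 3: A = πr² = π(2.2100e-04 m)² = 1.534e-07 m²
R_3 = (1.59×10^-8)(1.2)/(1.534e-07) = 0.1243 Ω
R_total = R_1 + R_2 + R_3 = 178 Ω

178 Ω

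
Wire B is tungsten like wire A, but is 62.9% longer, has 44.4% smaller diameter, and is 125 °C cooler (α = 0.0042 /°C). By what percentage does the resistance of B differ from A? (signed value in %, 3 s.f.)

150%

R ∝ ρL/d² with ρ ∝ (1+αΔT), so R_B/R_A = (1 + 62.9/100) × (1 − 44.4/100)⁻² × (1 − 0.0042×125)
= 1.629 × 3.235 × 0.475 = 2.503
(R_B − R_A)/R_A = 2.503 − 1 = 150%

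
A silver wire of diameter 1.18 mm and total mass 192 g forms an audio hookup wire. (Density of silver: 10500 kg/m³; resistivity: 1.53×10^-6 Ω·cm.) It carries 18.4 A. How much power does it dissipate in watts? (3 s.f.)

ρ = 1.53×10^-6 Ω·cm = 1.53×10^-8 Ω·m
A = π(d/2)² = π(5.9000e-04 m)² = 1.0936e-06 m²
L = m/(density·A) = 0.192/(10500×1.0936e-06) = 16.72 m
R = ρL/A = (1.53×10^-8)(16.72)/(1.0936e-06) = 0.2339 Ω
P = I²R = (18.4)² × 0.2339 = 79.2 W

79.2 W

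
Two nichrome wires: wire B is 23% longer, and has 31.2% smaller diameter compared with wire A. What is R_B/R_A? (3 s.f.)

R ∝ L/d², so R_B/R_A = (1 + 23/100) × (1 − 31.2/100)⁻²
= 1.23 × 2.113 = 2.60

2.60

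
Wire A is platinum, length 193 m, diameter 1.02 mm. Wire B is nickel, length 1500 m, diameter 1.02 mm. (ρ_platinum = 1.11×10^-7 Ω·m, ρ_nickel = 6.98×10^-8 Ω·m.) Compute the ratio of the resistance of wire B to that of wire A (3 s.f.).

R ∝ ρL/d², so R_B/R_A = (ρ_B/ρ_A) × (L_B/L_A)
= (6.98×10^-8/1.11×10^-7) × (1500/193) = 4.89

4.89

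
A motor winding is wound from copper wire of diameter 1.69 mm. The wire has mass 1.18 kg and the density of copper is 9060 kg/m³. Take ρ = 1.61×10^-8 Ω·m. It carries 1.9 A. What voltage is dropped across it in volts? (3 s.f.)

A = π(d/2)² = π(8.4500e-04 m)² = 2.2432e-06 m²
L = m/(density·A) = 1.18/(9060×2.2432e-06) = 58.06 m
R = ρL/A = (1.61×10^-8)(58.06)/(2.2432e-06) = 0.4167 Ω
V = IR = 1.9 × 0.4167 = 0.792 V

0.792 V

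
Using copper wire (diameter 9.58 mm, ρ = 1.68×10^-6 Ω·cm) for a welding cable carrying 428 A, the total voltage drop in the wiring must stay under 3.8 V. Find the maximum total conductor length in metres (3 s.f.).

ρ = 1.68×10^-6 Ω·cm = 1.68×10^-8 Ω·m
A = π(d/2)² = π(4.7900e-03 m)² = 7.208e-05 m²
L_max = V_max·A/(1·ρI) = (3.8)(7.208e-05)/(1.68×10^-8×428) = 38.1 m

38.1 m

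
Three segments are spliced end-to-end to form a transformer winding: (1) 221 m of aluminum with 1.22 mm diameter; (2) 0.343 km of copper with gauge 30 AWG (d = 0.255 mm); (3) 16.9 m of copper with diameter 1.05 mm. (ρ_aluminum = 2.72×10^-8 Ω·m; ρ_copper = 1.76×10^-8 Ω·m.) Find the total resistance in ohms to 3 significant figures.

Seg 1: A = π(d/2)² = π(6.1000e-04 m)² = 1.169e-06 m²
R_1 = (2.72×10^-8)(221)/(1.169e-06) = 5.142 Ω
Seg 2: A = π(0.255/2 mm)² = π(1.2750e-04 m)² = 5.107e-08 m²
R_2 = (1.76×10^-8)(343)/(5.107e-08) = 118.2 Ω
Seg 3: A = π(d/2)² = π(5.2500e-04 m)² = 8.659e-07 m²
R_3 = (1.76×10^-8)(16.9)/(8.659e-07) = 0.3435 Ω
R_total = R_1 + R_2 + R_3 = 124 Ω

124 Ω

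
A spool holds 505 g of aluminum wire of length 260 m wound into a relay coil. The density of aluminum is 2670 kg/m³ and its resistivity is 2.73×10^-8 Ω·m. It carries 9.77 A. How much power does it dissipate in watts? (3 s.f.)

A = m/(density·L) = 0.505/(2670×260) = 7.2746e-07 m²
R = ρL/A = (2.73×10^-8)(260)/(7.2746e-07) = 9.757 Ω
P = I²R = (9.77)² × 9.757 = 931 W

931 W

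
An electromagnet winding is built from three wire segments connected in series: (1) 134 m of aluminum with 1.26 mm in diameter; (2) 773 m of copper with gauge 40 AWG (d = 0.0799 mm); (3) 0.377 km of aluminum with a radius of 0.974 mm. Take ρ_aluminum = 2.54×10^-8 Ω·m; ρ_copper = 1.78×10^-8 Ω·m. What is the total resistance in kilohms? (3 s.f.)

2.75 kΩ

Seg 1: A = π(d/2)² = π(6.3000e-04 m)² = 1.247e-06 m²
R_1 = (2.54×10^-8)(134)/(1.247e-06) = 2.73 Ω
Seg 2: A = π(0.0799/2 mm)² = π(3.9950e-05 m)² = 5.014e-09 m²
R_2 = (1.78×10^-8)(773)/(5.014e-09) = 2744 Ω
Seg 3: A = πr² = π(9.7400e-04 m)² = 2.980e-06 m²
R_3 = (2.54×10^-8)(377)/(2.980e-06) = 3.213 Ω
R_total = R_1 + R_2 + R_3 = 2.75 kΩ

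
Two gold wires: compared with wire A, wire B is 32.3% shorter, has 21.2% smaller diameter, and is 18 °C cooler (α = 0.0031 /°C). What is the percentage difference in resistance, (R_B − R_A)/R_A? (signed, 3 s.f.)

R ∝ ρL/d² with ρ ∝ (1+αΔT), so R_B/R_A = (1 − 32.3/100) × (1 − 21.2/100)⁻² × (1 − 0.0031×18)
= 0.677 × 1.611 × 0.9442 = 1.029
(R_B − R_A)/R_A = 1.029 − 1 = 2.94%

2.94%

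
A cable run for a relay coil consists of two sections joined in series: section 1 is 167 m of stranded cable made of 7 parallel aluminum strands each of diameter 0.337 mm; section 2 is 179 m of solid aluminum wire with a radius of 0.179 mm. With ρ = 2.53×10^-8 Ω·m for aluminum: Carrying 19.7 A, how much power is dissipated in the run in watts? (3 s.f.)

Section 1: A_strand = π(1.6850e-04)² = 8.920e-08 m²; R₁ = ρL/(N·A_s) = (2.53×10^-8)(167)/(7×8.920e-08) = 6.767 Ω
Section 2: A = πr² = π(1.7900e-04 m)² = 1.007e-07 m²
R₂ = (2.53×10^-8)(179)/(1.007e-07) = 44.99 Ω
R = R₁ + R₂ = 51.76 Ω
P = I²R = (19.7)² × 51.76 = 20100 W

20100 W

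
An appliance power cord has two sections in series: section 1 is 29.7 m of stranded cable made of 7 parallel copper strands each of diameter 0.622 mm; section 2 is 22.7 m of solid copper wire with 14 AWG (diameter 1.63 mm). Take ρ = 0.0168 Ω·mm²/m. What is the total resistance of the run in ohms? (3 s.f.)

ρ = 0.0168 Ω·mm²/m = 1.68×10^-8 Ω·m
Section 1: A_strand = π(3.1100e-04)² = 3.039e-07 m²; R₁ = ρL/(N·A_s) = (1.68×10^-8)(29.7)/(7×3.039e-07) = 0.2346 Ω
Section 2: A = π(1.63/2 mm)² = π(8.1500e-04 m)² = 2.087e-06 m²
R₂ = (1.68×10^-8)(22.7)/(2.087e-06) = 0.1828 Ω
R = R₁ + R₂ = 0.417 Ω

0.417 Ω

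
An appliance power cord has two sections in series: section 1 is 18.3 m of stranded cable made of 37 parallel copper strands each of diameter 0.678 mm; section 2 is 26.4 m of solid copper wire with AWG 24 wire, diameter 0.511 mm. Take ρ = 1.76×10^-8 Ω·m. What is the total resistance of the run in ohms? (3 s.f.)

2.29 Ω

Section 1: A_strand = π(3.3900e-04)² = 3.610e-07 m²; R₁ = ρL/(N·A_s) = (1.76×10^-8)(18.3)/(37×3.610e-07) = 0.02411 Ω
Section 2: A = π(0.511/2 mm)² = π(2.5550e-04 m)² = 2.051e-07 m²
R₂ = (1.76×10^-8)(26.4)/(2.051e-07) = 2.266 Ω
R = R₁ + R₂ = 2.29 Ω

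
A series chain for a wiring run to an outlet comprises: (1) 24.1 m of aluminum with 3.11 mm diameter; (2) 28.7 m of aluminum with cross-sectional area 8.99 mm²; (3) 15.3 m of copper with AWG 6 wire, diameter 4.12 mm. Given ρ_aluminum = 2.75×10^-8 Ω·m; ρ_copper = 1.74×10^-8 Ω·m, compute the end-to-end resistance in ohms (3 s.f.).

Seg 1: A = π(d/2)² = π(1.5550e-03 m)² = 7.596e-06 m²
R_1 = (2.75×10^-8)(24.1)/(7.596e-06) = 0.08724 Ω
Seg 2: A = 8.99 mm² = 8.990e-06 m²
R_2 = (2.75×10^-8)(28.7)/(8.990e-06) = 0.08779 Ω
Seg 3: A = π(4.12/2 mm)² = π(2.0600e-03 m)² = 1.333e-05 m²
R_3 = (1.74×10^-8)(15.3)/(1.333e-05) = 0.01997 Ω
R_total = R_1 + R_2 + R_3 = 0.195 Ω

0.195 Ω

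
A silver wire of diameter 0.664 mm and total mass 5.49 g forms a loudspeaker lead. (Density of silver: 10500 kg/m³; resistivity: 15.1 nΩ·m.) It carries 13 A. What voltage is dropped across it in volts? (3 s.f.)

ρ = 15.1 nΩ·m = 1.51×10^-8 Ω·m
A = π(d/2)² = π(3.3200e-04 m)² = 3.4628e-07 m²
L = m/(density·A) = 0.00549/(10500×3.4628e-07) = 1.51 m
R = ρL/A = (1.51×10^-8)(1.51)/(3.4628e-07) = 0.06584 Ω
V = IR = 13 × 0.06584 = 0.856 V

0.856 V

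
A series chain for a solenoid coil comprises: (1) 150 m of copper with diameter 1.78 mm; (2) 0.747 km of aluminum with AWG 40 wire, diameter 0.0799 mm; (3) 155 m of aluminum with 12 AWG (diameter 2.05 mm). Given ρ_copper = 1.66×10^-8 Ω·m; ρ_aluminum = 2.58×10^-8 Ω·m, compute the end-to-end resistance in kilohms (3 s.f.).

3.85 kΩ

Seg 1: A = π(d/2)² = π(8.9000e-04 m)² = 2.488e-06 m²
R_1 = (1.66×10^-8)(150)/(2.488e-06) = 1.001 Ω
Seg 2: A = π(0.0799/2 mm)² = π(3.9950e-05 m)² = 5.014e-09 m²
R_2 = (2.58×10^-8)(747)/(5.014e-09) = 3844 Ω
Seg 3: A = π(2.05/2 mm)² = π(1.0250e-03 m)² = 3.301e-06 m²
R_3 = (2.58×10^-8)(155)/(3.301e-06) = 1.212 Ω
R_total = R_1 + R_2 + R_3 = 3.85 kΩ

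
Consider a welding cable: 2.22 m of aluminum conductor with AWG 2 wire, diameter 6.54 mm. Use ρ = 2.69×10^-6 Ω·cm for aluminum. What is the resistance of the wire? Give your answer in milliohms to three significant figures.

ρ = 2.69×10^-6 Ω·cm = 2.69×10^-8 Ω·m
A = π(6.54/2 mm)² = π(3.2700e-03 m)² = 3.359e-05 m²
R = ρL/A = (2.69×10^-8)(2.22 m)/(3.359e-05 m²) = 1.78 mΩ

1.78 mΩ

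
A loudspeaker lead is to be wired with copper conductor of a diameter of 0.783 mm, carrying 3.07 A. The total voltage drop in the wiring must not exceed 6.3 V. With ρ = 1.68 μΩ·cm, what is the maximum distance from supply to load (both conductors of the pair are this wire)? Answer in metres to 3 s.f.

29.4 m

ρ = 1.68 μΩ·cm = 1.68×10^-8 Ω·m
A = π(d/2)² = π(3.9150e-04 m)² = 4.815e-07 m²
L_max = V_max·A/(2·ρI) = (6.3)(4.815e-07)/(2×1.68×10^-8×3.07) = 29.4 m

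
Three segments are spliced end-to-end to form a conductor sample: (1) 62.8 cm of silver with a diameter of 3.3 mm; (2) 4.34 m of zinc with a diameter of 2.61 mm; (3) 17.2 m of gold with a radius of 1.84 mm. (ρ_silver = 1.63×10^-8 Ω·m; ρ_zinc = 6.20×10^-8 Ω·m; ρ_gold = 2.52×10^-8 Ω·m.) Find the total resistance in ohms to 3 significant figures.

Seg 1: A = π(d/2)² = π(1.6500e-03 m)² = 8.553e-06 m²
R_1 = (1.63×10^-8)(0.628)/(8.553e-06) = 0.001197 Ω
Seg 2: A = π(d/2)² = π(1.3050e-03 m)² = 5.350e-06 m²
R_2 = (6.20×10^-8)(4.34)/(5.350e-06) = 0.05029 Ω
Seg 3: A = πr² = π(1.8400e-03 m)² = 1.064e-05 m²
R_3 = (2.52×10^-8)(17.2)/(1.064e-05) = 0.04075 Ω
R_total = R_1 + R_2 + R_3 = 0.0922 Ω

0.0922 Ω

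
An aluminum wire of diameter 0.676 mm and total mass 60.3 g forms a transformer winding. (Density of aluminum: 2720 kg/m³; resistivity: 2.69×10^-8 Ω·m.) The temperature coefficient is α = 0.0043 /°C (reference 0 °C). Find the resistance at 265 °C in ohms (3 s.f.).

A = π(d/2)² = π(3.3800e-04 m)² = 3.5891e-07 m²
L = m/(density·A) = 0.0603/(2720×3.5891e-07) = 61.77 m
R = ρL/A = (2.69×10^-8)(61.77)/(3.5891e-07) = 4.63 Ω
R(265 °C) = 4.63 × (1 + 0.0043×265) = 9.90 Ω

9.90 Ω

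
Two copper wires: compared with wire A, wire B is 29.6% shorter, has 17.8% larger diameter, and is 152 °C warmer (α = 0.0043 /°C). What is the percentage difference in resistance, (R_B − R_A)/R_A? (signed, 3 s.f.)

R ∝ ρL/d² with ρ ∝ (1+αΔT), so R_B/R_A = (1 − 29.6/100) × (1 + 17.8/100)⁻² × (1 + 0.0043×152)
= 0.704 × 0.7206 × 1.654 = 0.8389
(R_B − R_A)/R_A = 0.8389 − 1 = -16.1%

-16.1%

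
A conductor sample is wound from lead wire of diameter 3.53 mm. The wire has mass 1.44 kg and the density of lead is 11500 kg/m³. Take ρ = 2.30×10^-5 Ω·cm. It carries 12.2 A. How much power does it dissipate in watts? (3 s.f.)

44.8 W

ρ = 2.30×10^-5 Ω·cm = 2.30×10^-7 Ω·m
A = π(d/2)² = π(1.7650e-03 m)² = 9.7868e-06 m²
L = m/(density·A) = 1.44/(11500×9.7868e-06) = 12.79 m
R = ρL/A = (2.30×10^-7)(12.79)/(9.7868e-06) = 0.3007 Ω
P = I²R = (12.2)² × 0.3007 = 44.8 W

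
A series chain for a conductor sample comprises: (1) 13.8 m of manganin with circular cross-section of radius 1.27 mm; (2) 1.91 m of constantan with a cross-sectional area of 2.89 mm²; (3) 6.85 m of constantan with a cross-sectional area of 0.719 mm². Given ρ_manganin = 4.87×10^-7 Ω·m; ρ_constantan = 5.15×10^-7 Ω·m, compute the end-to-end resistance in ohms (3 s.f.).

Seg 1: A = πr² = π(1.2700e-03 m)² = 5.067e-06 m²
R_1 = (4.87×10^-7)(13.8)/(5.067e-06) = 1.326 Ω
Seg 2: A = 2.89 mm² = 2.890e-06 m²
R_2 = (5.15×10^-7)(1.91)/(2.890e-06) = 0.3404 Ω
Seg 3: A = 0.719 mm² = 7.190e-07 m²
R_3 = (5.15×10^-7)(6.85)/(7.190e-07) = 4.906 Ω
R_total = R_1 + R_2 + R_3 = 6.57 Ω

6.57 Ω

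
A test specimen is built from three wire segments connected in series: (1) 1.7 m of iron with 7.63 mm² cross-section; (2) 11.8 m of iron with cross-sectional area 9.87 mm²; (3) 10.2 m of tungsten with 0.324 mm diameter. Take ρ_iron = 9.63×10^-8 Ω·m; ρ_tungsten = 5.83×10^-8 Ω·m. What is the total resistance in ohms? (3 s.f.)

Seg 1: A = 7.63 mm² = 7.630e-06 m²
R_1 = (9.63×10^-8)(1.7)/(7.630e-06) = 0.02146 Ω
Seg 2: A = 9.87 mm² = 9.870e-06 m²
R_2 = (9.63×10^-8)(11.8)/(9.870e-06) = 0.1151 Ω
Seg 3: A = π(d/2)² = π(1.6200e-04 m)² = 8.245e-08 m²
R_3 = (5.83×10^-8)(10.2)/(8.245e-08) = 7.213 Ω
R_total = R_1 + R_2 + R_3 = 7.35 Ω

7.35 Ω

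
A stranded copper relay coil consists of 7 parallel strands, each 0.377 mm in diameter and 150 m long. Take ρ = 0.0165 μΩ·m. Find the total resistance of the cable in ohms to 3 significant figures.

3.17 Ω

ρ = 0.0165 μΩ·m = 1.65×10^-8 Ω·m
A_strand = π(1.8850e-04 m)² = 1.116e-07 m²
R_strand = ρL/A = (1.65×10^-8)(150)/(1.116e-07) = 22.17 Ω
R_total = R_strand/N = 22.17/7 = 3.17 Ω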